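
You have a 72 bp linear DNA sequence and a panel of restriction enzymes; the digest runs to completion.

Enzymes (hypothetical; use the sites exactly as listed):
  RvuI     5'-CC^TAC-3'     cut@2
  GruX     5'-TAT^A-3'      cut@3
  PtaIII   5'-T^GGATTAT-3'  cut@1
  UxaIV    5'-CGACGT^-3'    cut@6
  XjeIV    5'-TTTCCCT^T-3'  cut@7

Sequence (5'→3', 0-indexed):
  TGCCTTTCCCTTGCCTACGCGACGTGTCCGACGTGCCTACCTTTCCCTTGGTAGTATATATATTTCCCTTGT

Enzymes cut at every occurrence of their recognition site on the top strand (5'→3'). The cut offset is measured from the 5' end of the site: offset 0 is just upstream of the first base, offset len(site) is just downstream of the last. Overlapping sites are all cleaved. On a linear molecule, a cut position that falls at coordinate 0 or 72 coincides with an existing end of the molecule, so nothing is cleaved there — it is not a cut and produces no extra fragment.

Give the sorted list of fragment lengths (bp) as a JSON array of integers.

Site scan:
  RvuI (CCTAC, off=2): starts [13, 35] → cuts [15, 37]
  GruX (TATA, off=3): starts [54, 56, 58] → cuts [57, 59, 61]
  PtaIII (TGGATTAT, off=1): no sites
  UxaIV (CGACGT, off=6): starts [19, 28] → cuts [25, 34]
  XjeIV (TTTCCCTT, off=7): starts [4, 41, 62] → cuts [11, 48, 69]

All cut coordinates (distinct, sorted): [11, 15, 25, 34, 37, 48, 57, 59, 61, 69]

Fragment lengths:
  [0,11): 11 bp
  [11,15): 4 bp
  [15,25): 10 bp
  [25,34): 9 bp
  [34,37): 3 bp
  [37,48): 11 bp
  [48,57): 9 bp
  [57,59): 2 bp
  [59,61): 2 bp
  [61,69): 8 bp
  [69,72): 3 bp

[2,2,3,3,4,8,9,9,10,11,11]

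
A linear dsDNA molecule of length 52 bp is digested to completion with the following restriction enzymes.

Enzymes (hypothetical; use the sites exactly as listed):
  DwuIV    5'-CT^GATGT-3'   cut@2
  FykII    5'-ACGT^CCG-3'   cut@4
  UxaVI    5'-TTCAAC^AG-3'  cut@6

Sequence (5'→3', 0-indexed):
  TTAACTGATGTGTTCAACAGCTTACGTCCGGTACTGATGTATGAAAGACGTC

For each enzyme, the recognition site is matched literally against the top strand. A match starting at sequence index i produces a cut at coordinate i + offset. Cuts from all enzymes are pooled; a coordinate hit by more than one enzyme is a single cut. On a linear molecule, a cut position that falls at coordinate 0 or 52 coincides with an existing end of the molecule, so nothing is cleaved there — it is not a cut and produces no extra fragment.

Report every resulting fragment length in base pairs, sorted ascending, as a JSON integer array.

Per-enzyme occurrences:
  DwuIV (CTGATGT, off=2): starts [4, 33] → cuts [6, 35]
  FykII (ACGTCCG, off=4): starts [23] → cuts [27]
  UxaVI (TTCAACAG, off=6): starts [12] → cuts [18]

All cut coordinates (distinct, sorted): [6, 18, 27, 35]

Fragment lengths:
  [0,6): 6 bp
  [6,18): 12 bp
  [18,27): 9 bp
  [27,35): 8 bp
  [35,52): 17 bp

[6,8,9,12,17]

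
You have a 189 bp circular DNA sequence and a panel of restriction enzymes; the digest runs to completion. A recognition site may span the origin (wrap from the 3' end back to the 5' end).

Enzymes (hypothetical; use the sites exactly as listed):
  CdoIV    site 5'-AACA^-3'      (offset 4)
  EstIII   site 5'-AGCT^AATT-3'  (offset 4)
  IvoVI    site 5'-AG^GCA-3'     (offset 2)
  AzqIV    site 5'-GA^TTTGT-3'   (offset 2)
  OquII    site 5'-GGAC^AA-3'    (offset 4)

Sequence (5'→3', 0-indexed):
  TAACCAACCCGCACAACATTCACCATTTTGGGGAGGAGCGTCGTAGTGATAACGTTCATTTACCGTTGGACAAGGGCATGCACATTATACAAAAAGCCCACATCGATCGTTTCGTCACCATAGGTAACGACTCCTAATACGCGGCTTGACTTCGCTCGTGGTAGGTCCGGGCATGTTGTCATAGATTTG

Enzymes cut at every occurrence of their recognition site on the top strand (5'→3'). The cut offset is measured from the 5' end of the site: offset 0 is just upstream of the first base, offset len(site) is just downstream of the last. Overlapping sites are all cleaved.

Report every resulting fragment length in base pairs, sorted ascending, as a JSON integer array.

[22,53,114]

Scan for sites:
  CdoIV AACA/4: at [14] ⇒ [18]
  EstIII (AGCTAATT, off=4): no sites
  IvoVI (AGGCA, off=2): no sites
  AzqIV GATTTGT/2: at [183] ⇒ [185]
  OquII GGACAA/4: at [67] ⇒ [71]

Pooled cuts: [18, 71, 185]

Fragments:
  18→71: 53 bp
  71→185: 114 bp
  185→18 (wrap): 189-185+18 = 22 bp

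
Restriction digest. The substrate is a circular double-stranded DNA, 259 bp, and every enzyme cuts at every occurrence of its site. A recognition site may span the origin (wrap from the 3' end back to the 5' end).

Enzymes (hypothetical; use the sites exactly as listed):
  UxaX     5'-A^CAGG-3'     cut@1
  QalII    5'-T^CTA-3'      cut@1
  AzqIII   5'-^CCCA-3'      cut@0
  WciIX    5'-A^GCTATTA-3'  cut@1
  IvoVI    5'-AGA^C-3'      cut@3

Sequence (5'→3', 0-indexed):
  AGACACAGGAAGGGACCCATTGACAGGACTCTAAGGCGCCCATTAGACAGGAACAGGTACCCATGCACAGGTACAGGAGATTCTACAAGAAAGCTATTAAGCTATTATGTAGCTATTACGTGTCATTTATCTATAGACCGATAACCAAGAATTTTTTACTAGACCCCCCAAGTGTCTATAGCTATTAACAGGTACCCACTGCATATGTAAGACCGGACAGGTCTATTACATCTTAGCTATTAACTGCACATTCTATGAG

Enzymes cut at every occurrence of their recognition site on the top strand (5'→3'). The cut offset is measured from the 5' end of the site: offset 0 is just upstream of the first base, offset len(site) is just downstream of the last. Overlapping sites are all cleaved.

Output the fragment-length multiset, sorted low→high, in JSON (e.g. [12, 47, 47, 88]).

[2,3,5,5,5,6,6,6,6,7,7,8,8,8,8,8,9,9,9,10,10,10,11,13,17,18,19,26]

Scan for sites:
  UxaX ACAGG/1: at [4, 22, 46, 52, 66, 72, 187, 216] ⇒ [5, 23, 47, 53, 67, 73, 188, 217]
  QalII TCTA/1: at [29, 81, 129, 174, 221, 251] ⇒ [30, 82, 130, 175, 222, 252]
  AzqIII CCCA/0: at [15, 38, 59, 166, 194] ⇒ [15, 38, 59, 166, 194]
  WciIX AGCTATTA/1: at [91, 99, 110, 179, 234] ⇒ [92, 100, 111, 180, 235]
  IvoVI AGAC/3: at [0, 44, 134, 160, 209] ⇒ [3, 47, 137, 163, 212]

Pooled cuts: [3, 5, 15, 23, 30, 38, 47, 53, 59, 67, 73, 82, 92, 100, 111, 130, 137, 163, 166, 175, 180, 188, 194, 212, 217, 222, 235, 252]

Fragment lengths:
  3→5: 2 bp
  5→15: 10 bp
  15→23: 8 bp
  23→30: 7 bp
  30→38: 8 bp
  38→47: 9 bp
  47→53: 6 bp
  53→59: 6 bp
  59→67: 8 bp
  67→73: 6 bp
  73→82: 9 bp
  82→92: 10 bp
  92→100: 8 bp
  100→111: 11 bp
  111→130: 19 bp
  130→137: 7 bp
  137→163: 26 bp
  163→166: 3 bp
  166→175: 9 bp
  175→180: 5 bp
  180→188: 8 bp
  188→194: 6 bp
  194→212: 18 bp
  212→217: 5 bp
  217→222: 5 bp
  222→235: 13 bp
  235→252: 17 bp
  252→3 (wrap): 259-252+3 = 10 bp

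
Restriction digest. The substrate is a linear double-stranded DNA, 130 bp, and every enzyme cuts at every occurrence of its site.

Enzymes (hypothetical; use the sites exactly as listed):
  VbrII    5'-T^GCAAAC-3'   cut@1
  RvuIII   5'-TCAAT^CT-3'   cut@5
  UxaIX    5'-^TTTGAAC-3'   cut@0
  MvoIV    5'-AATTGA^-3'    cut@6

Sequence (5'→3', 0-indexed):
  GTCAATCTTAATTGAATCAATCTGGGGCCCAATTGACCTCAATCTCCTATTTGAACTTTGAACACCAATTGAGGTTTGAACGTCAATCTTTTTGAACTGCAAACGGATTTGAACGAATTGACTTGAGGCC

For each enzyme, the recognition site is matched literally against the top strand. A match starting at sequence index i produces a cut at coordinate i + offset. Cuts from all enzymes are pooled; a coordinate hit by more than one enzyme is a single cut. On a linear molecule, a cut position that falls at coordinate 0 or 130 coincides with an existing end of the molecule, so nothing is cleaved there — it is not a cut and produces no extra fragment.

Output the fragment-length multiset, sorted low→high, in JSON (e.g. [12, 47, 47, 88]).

[2,3,6,6,6,7,7,8,9,9,9,13,14,15,16]

Site scan:
  VbrII TGCAAAC/1: at [97] ⇒ [98]
  RvuIII TCAATCT/5: at [1, 16, 38, 82] ⇒ [6, 21, 43, 87]
  UxaIX TTTGAAC/0: at [49, 56, 74, 90, 107] ⇒ [49, 56, 74, 90, 107]
  MvoIV AATTGA/6: at [9, 30, 66, 115] ⇒ [15, 36, 72, 121]

Pooled cuts: [6, 15, 21, 36, 43, 49, 56, 72, 74, 87, 90, 98, 107, 121]

Fragments:
  [0,6): 6 bp
  [6,15): 9 bp
  [15,21): 6 bp
  [21,36): 15 bp
  [36,43): 7 bp
  [43,49): 6 bp
  [49,56): 7 bp
  [56,72): 16 bp
  [72,74): 2 bp
  [74,87): 13 bp
  [87,90): 3 bp
  [90,98): 8 bp
  [98,107): 9 bp
  [107,121): 14 bp
  [121,130): 9 bp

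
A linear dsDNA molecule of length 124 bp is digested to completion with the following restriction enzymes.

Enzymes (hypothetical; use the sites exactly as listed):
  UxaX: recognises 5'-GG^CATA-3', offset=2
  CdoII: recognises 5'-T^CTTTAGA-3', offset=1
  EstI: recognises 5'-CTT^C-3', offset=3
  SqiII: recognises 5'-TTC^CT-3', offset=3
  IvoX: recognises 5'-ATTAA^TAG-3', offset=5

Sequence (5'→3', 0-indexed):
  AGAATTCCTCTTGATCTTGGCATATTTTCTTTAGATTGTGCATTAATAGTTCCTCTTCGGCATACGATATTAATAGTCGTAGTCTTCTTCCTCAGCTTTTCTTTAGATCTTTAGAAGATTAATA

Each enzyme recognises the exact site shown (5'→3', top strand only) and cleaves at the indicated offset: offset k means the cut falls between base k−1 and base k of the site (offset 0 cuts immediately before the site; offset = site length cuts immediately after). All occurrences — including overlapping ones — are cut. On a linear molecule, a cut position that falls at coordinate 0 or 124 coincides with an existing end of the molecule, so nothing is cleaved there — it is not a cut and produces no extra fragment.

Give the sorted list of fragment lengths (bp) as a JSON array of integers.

[1,3,3,5,6,7,8,8,10,13,13,13,16,18]

Site scan:
  UxaX GGCATA/2: at [18, 58] ⇒ [20, 60]
  CdoII TCTTTAGA/1: at [27, 99, 107] ⇒ [28, 100, 108]
  EstI CTTC/3: at [54, 83, 86] ⇒ [57, 86, 89]
  SqiII TTCCT/3: at [4, 49, 87] ⇒ [7, 52, 90]
  IvoX ATTAATAG/5: at [41, 68] ⇒ [46, 73]

All cut coordinates (distinct, sorted): [7, 20, 28, 46, 52, 57, 60, 73, 86, 89, 90, 100, 108]

Fragment lengths:
  [0,7): 7 bp
  [7,20): 13 bp
  [20,28): 8 bp
  [28,46): 18 bp
  [46,52): 6 bp
  [52,57): 5 bp
  [57,60): 3 bp
  [60,73): 13 bp
  [73,86): 13 bp
  [86,89): 3 bp
  [89,90): 1 bp
  [90,100): 10 bp
  [100,108): 8 bp
  [108,124): 16 bp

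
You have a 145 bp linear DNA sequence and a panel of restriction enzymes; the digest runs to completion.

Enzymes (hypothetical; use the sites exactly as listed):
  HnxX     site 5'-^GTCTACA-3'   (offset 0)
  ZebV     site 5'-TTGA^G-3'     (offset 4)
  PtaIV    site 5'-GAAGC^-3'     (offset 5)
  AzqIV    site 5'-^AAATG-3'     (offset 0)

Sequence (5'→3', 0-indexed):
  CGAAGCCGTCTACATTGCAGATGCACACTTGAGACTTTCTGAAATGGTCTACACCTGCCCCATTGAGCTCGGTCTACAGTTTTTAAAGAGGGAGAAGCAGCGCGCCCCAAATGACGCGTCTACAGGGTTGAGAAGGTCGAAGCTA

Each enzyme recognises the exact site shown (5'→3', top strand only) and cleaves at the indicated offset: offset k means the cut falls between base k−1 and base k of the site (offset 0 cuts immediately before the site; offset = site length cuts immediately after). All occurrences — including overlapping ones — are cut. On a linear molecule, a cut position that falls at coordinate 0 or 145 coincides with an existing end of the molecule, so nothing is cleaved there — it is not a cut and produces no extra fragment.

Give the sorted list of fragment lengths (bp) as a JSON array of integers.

Per-enzyme occurrences:
  HnxX GTCTACA/0: at [7, 46, 71, 117] ⇒ [7, 46, 71, 117]
  ZebV TTGAG/4: at [28, 62, 127] ⇒ [32, 66, 131]
  PtaIV GAAGC/5: at [1, 93, 138] ⇒ [6, 98, 143]
  AzqIV AAATG/0: at [41, 108] ⇒ [41, 108]

Pooled cuts: [6, 7, 32, 41, 46, 66, 71, 98, 108, 117, 131, 143]

Fragments:
  [0,6): 6 bp
  [6,7): 1 bp
  [7,32): 25 bp
  [32,41): 9 bp
  [41,46): 5 bp
  [46,66): 20 bp
  [66,71): 5 bp
  [71,98): 27 bp
  [98,108): 10 bp
  [108,117): 9 bp
  [117,131): 14 bp
  [131,143): 12 bp
  [143,145): 2 bp

[1,2,5,5,6,9,9,10,12,14,20,25,27]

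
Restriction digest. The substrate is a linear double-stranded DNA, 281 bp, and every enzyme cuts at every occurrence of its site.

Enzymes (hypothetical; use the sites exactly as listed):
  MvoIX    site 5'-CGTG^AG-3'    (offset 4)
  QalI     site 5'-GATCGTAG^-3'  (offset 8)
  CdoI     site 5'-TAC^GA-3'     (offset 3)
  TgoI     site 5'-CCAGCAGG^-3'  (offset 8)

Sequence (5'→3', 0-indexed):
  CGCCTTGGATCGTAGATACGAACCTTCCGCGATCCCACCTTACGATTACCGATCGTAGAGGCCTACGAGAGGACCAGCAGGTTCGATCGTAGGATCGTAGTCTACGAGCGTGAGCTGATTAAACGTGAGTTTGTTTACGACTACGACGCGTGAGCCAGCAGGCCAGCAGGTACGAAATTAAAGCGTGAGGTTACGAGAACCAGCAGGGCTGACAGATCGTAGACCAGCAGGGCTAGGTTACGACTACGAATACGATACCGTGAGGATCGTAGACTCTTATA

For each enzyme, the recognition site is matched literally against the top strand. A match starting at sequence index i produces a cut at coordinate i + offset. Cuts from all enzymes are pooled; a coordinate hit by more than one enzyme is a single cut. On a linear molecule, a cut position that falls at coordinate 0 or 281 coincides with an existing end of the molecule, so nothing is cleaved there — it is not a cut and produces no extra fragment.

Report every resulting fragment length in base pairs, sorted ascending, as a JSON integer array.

[3,4,5,6,6,6,7,7,8,8,8,8,9,9,9,10,10,10,11,11,13,14,15,15,15,15,15,24]

Site scan:
  MvoIX (CGTGAG, off=4): starts [108, 123, 148, 183, 258] → cuts [112, 127, 152, 187, 262]
  QalI (GATCGTAG, off=8): starts [7, 50, 84, 92, 214, 264] → cuts [15, 58, 92, 100, 222, 272]
  CdoI (TACGA, off=3): starts [16, 40, 63, 102, 135, 141, 170, 191, 238, 244, 250] → cuts [19, 43, 66, 105, 138, 144, 173, 194, 241, 247, 253]
  TgoI (CCAGCAGG, off=8): starts [73, 154, 162, 199, 223] → cuts [81, 162, 170, 207, 231]

Pooled cuts: [15, 19, 43, 58, 66, 81, 92, 100, 105, 112, 127, 138, 144, 152, 162, 170, 173, 187, 194, 207, 222, 231, 241, 247, 253, 262, 272]

Fragments:
  [0,15): 15 bp
  [15,19): 4 bp
  [19,43): 24 bp
  [43,58): 15 bp
  [58,66): 8 bp
  [66,81): 15 bp
  [81,92): 11 bp
  [92,100): 8 bp
  [100,105): 5 bp
  [105,112): 7 bp
  [112,127): 15 bp
  [127,138): 11 bp
  [138,144): 6 bp
  [144,152): 8 bp
  [152,162): 10 bp
  [162,170): 8 bp
  [170,173): 3 bp
  [173,187): 14 bp
  [187,194): 7 bp
  [194,207): 13 bp
  [207,222): 15 bp
  [222,231): 9 bp
  [231,241): 10 bp
  [241,247): 6 bp
  [247,253): 6 bp
  [253,262): 9 bp
  [262,272): 10 bp
  [272,281): 9 bp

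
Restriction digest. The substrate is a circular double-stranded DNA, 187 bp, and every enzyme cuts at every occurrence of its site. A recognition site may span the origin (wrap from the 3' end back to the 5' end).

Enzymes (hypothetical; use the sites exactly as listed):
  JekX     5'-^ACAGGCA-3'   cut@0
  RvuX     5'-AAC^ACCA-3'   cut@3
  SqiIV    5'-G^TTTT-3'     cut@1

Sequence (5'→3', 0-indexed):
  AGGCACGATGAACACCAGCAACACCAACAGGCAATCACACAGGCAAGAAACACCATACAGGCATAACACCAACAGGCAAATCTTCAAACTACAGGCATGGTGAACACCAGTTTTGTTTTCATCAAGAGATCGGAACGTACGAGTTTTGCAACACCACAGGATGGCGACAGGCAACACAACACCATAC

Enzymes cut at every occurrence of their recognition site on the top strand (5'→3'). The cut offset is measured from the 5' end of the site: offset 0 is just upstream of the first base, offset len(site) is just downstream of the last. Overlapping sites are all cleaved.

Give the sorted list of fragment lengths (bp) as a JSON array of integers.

[4,4,5,5,5,5,9,9,11,12,13,14,14,15,15,19,28]

Per-enzyme occurrences:
  JekX (ACAGGCA, off=0): starts [26, 38, 56, 71, 90, 166, 185] → cuts [26, 38, 56, 71, 90, 166, 185]
  RvuX (AACACCA, off=3): starts [10, 19, 48, 64, 102, 149, 177] → cuts [13, 22, 51, 67, 105, 152, 180]
  SqiIV (GTTTT, off=1): starts [109, 114, 142] → cuts [110, 115, 143]

Pooled cuts: [13, 22, 26, 38, 51, 56, 67, 71, 90, 105, 110, 115, 143, 152, 166, 180, 185]

Fragment lengths:
  13→22: 9 bp
  22→26: 4 bp
  26→38: 12 bp
  38→51: 13 bp
  51→56: 5 bp
  56→67: 11 bp
  67→71: 4 bp
  71→90: 19 bp
  90→105: 15 bp
  105→110: 5 bp
  110→115: 5 bp
  115→143: 28 bp
  143→152: 9 bp
  152→166: 14 bp
  166→180: 14 bp
  180→185: 5 bp
  185→13 (wrap): 187-185+13 = 15 bp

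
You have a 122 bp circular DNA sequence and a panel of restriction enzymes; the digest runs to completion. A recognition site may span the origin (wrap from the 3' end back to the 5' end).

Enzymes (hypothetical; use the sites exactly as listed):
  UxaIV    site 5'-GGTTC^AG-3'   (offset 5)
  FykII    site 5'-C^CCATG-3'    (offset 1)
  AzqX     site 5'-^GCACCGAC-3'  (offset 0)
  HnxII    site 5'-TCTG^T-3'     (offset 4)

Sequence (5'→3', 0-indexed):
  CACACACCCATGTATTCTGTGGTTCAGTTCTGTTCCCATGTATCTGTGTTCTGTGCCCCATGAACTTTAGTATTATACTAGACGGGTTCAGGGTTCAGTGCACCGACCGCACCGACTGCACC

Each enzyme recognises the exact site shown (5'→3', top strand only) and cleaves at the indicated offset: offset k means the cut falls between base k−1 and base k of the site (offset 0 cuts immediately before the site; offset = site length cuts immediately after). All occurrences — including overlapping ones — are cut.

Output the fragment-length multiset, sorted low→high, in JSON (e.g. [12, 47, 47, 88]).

Per-enzyme occurrences:
  UxaIV (GGTTCAG, off=5): starts [20, 84, 91] → cuts [25, 89, 96]
  FykII (CCCATG, off=1): starts [6, 34, 56] → cuts [7, 35, 57]
  AzqX (GCACCGAC, off=0): starts [99, 108] → cuts [99, 108]
  HnxII (TCTGT, off=4): starts [15, 28, 42, 49] → cuts [19, 32, 46, 53]

Pooled cuts: [7, 19, 25, 32, 35, 46, 53, 57, 89, 96, 99, 108]

Fragment lengths:
  7→19: 12 bp
  19→25: 6 bp
  25→32: 7 bp
  32→35: 3 bp
  35→46: 11 bp
  46→53: 7 bp
  53→57: 4 bp
  57→89: 32 bp
  89→96: 7 bp
  96→99: 3 bp
  99→108: 9 bp
  108→7 (wrap): 122-108+7 = 21 bp

[3,3,4,6,7,7,7,9,11,12,21,32]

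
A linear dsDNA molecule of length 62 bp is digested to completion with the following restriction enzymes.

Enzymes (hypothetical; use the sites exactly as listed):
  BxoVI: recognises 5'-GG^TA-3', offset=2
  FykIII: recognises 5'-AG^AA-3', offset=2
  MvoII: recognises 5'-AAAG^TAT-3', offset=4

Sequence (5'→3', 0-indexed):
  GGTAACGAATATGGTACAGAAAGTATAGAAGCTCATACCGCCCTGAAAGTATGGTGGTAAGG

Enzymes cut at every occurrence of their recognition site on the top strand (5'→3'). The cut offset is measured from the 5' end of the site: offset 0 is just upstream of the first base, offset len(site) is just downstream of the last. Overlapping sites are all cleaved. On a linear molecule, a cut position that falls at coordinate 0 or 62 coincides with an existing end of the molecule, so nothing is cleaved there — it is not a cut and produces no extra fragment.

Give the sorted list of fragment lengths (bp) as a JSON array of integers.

[2,4,5,5,5,8,12,21]

Scan for sites:
  BxoVI (GGTA, off=2): starts [0, 12, 55] → cuts [2, 14, 57]
  FykIII (AGAA, off=2): starts [17, 26] → cuts [19, 28]
  MvoII (AAAGTAT, off=4): starts [19, 45] → cuts [23, 49]

All cut coordinates (distinct, sorted): [2, 14, 19, 23, 28, 49, 57]

Fragments:
  [0,2): 2 bp
  [2,14): 12 bp
  [14,19): 5 bp
  [19,23): 4 bp
  [23,28): 5 bp
  [28,49): 21 bp
  [49,57): 8 bp
  [57,62): 5 bp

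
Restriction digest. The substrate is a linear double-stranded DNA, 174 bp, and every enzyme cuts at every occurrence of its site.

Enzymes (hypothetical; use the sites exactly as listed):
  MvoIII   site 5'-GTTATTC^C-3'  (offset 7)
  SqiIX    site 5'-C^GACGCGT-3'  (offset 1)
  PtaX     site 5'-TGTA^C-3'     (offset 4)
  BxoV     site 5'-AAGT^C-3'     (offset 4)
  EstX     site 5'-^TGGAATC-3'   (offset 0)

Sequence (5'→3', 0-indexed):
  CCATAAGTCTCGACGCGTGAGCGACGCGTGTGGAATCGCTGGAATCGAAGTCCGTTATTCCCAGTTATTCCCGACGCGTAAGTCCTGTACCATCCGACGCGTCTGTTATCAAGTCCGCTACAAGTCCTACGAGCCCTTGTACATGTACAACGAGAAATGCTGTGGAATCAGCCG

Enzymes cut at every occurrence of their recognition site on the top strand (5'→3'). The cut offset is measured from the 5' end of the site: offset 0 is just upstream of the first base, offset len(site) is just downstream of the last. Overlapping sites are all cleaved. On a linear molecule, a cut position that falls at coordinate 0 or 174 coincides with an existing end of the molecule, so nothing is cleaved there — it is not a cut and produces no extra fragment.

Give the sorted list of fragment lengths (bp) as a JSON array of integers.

[2,3,6,6,6,8,8,9,9,10,11,11,11,12,12,15,16,19]

Per-enzyme occurrences:
  MvoIII (GTTATTCC, off=7): starts [53, 63] → cuts [60, 70]
  SqiIX (CGACGCGT, off=1): starts [10, 21, 71, 94] → cuts [11, 22, 72, 95]
  PtaX (TGTAC, off=4): starts [85, 137, 143] → cuts [89, 141, 147]
  BxoV (AAGTC, off=4): starts [4, 47, 79, 110, 121] → cuts [8, 51, 83, 114, 125]
  EstX (TGGAATC, off=0): starts [30, 39, 162] → cuts [30, 39, 162]

All cut coordinates (distinct, sorted): [8, 11, 22, 30, 39, 51, 60, 70, 72, 83, 89, 95, 114, 125, 141, 147, 162]

Fragments:
  [0,8): 8 bp
  [8,11): 3 bp
  [11,22): 11 bp
  [22,30): 8 bp
  [30,39): 9 bp
  [39,51): 12 bp
  [51,60): 9 bp
  [60,70): 10 bp
  [70,72): 2 bp
  [72,83): 11 bp
  [83,89): 6 bp
  [89,95): 6 bp
  [95,114): 19 bp
  [114,125): 11 bp
  [125,141): 16 bp
  [141,147): 6 bp
  [147,162): 15 bp
  [162,174): 12 bp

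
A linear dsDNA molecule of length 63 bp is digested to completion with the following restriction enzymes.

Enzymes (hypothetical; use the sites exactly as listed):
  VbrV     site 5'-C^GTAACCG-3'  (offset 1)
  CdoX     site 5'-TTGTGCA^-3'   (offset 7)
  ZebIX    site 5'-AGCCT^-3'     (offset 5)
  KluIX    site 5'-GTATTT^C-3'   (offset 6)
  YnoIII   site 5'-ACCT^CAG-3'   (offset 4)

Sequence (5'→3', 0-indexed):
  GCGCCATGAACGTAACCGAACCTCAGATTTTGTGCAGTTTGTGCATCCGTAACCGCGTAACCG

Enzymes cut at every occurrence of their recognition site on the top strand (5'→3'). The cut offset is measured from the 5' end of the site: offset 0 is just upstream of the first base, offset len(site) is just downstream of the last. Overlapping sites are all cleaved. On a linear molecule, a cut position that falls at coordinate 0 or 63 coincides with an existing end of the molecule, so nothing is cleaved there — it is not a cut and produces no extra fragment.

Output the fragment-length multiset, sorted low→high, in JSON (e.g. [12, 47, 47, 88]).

[3,7,8,9,11,12,13]

Scan for sites:
  VbrV CGTAACCG/1: at [10, 47, 55] ⇒ [11, 48, 56]
  CdoX TTGTGCA/7: at [29, 38] ⇒ [36, 45]
  ZebIX (AGCCT, off=5): no sites
  KluIX (GTATTTC, off=6): no sites
  YnoIII ACCTCAG/4: at [19] ⇒ [23]

All cut coordinates (distinct, sorted): [11, 23, 36, 45, 48, 56]

Fragments:
  [0,11): 11 bp
  [11,23): 12 bp
  [23,36): 13 bp
  [36,45): 9 bp
  [45,48): 3 bp
  [48,56): 8 bp
  [56,63): 7 bp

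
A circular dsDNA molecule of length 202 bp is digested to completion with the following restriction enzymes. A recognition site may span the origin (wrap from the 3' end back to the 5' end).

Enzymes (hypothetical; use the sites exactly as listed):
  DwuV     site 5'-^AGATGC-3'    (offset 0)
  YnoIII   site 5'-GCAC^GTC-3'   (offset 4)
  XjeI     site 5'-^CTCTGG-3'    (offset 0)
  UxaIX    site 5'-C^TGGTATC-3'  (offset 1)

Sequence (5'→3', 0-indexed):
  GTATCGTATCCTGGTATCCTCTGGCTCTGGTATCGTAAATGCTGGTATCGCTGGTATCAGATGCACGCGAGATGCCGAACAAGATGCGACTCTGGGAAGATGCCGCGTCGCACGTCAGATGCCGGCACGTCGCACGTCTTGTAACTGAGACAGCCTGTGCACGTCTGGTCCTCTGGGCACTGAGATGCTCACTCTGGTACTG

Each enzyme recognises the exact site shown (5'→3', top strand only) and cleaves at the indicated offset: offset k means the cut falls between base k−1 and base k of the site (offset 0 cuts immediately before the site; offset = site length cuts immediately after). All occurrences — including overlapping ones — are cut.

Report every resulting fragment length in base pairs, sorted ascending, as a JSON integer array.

Site scan:
  DwuV AGATGC/0: at [58, 69, 81, 97, 116, 182] ⇒ [58, 69, 81, 97, 116, 182]
  YnoIII GCACGTC/4: at [109, 124, 131, 158] ⇒ [113, 128, 135, 162]
  XjeI CTCTGG/0: at [18, 24, 89, 170, 191] ⇒ [18, 24, 89, 170, 191]
  UxaIX CTGGTATC/1: at [10, 26, 41, 50, 199] ⇒ [11, 27, 42, 51, 200]

Pooled cuts: [11, 18, 24, 27, 42, 51, 58, 69, 81, 89, 97, 113, 116, 128, 135, 162, 170, 182, 191, 200]

Fragment lengths:
  11→18: 7 bp
  18→24: 6 bp
  24→27: 3 bp
  27→42: 15 bp
  42→51: 9 bp
  51→58: 7 bp
  58→69: 11 bp
  69→81: 12 bp
  81→89: 8 bp
  89→97: 8 bp
  97→113: 16 bp
  113→116: 3 bp
  116→128: 12 bp
  128→135: 7 bp
  135→162: 27 bp
  162→170: 8 bp
  170→182: 12 bp
  182→191: 9 bp
  191→200: 9 bp
  200→11 (wrap): 202-200+11 = 13 bp

[3,3,6,7,7,7,8,8,8,9,9,9,11,12,12,12,13,15,16,27]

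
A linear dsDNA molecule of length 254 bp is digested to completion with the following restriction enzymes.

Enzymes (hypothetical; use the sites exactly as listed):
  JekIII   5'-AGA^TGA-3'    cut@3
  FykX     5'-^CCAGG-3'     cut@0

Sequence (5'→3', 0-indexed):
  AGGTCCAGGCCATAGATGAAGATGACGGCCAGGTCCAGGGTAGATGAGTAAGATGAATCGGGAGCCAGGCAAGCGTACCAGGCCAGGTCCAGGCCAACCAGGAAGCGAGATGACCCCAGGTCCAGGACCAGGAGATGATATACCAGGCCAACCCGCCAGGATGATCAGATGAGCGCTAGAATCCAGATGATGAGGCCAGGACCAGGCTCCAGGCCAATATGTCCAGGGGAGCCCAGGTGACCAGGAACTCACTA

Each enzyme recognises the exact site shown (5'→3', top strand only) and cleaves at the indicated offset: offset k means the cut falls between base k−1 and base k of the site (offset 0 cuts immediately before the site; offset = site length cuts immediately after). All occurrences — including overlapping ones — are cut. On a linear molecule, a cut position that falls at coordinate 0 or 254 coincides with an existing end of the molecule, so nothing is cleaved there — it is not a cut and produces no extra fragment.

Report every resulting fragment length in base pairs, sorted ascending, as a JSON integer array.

Site scan:
  JekIII (AGATGA, off=3): starts [13, 19, 41, 50, 107, 132, 166, 184] → cuts [16, 22, 44, 53, 110, 135, 169, 187]
  FykX (CCAGG, off=0): starts [4, 28, 34, 64, 77, 82, 88, 97, 115, 121, 127, 142, 155, 195, 201, 208, 222, 232, 240] → cuts [4, 28, 34, 64, 77, 82, 88, 97, 115, 121, 127, 142, 155, 195, 201, 208, 222, 232, 240]

All cut coordinates (distinct, sorted): [4, 16, 22, 28, 34, 44, 53, 64, 77, 82, 88, 97, 110, 115, 121, 127, 135, 142, 155, 169, 187, 195, 201, 208, 222, 232, 240]

Fragment lengths:
  [0,4): 4 bp
  [4,16): 12 bp
  [16,22): 6 bp
  [22,28): 6 bp
  [28,34): 6 bp
  [34,44): 10 bp
  [44,53): 9 bp
  [53,64): 11 bp
  [64,77): 13 bp
  [77,82): 5 bp
  [82,88): 6 bp
  [88,97): 9 bp
  [97,110): 13 bp
  [110,115): 5 bp
  [115,121): 6 bp
  [121,127): 6 bp
  [127,135): 8 bp
  [135,142): 7 bp
  [142,155): 13 bp
  [155,169): 14 bp
  [169,187): 18 bp
  [187,195): 8 bp
  [195,201): 6 bp
  [201,208): 7 bp
  [208,222): 14 bp
  [222,232): 10 bp
  [232,240): 8 bp
  [240,254): 14 bp

[4,5,5,6,6,6,6,6,6,6,7,7,8,8,8,9,9,10,10,11,12,13,13,13,14,14,14,18]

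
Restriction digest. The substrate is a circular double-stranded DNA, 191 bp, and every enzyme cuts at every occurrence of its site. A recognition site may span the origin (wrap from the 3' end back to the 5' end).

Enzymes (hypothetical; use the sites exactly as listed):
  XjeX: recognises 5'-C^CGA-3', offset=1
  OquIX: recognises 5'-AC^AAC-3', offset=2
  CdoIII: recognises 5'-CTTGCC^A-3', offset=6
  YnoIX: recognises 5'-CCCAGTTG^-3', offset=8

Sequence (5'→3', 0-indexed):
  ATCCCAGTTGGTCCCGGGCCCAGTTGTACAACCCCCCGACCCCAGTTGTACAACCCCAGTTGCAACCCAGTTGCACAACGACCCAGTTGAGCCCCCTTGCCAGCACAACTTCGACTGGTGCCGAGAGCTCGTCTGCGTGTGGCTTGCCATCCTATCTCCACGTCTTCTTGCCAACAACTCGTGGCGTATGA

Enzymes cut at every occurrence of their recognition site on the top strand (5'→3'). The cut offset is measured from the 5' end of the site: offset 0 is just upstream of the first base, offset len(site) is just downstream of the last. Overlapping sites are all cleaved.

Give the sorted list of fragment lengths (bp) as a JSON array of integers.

[3,3,3,3,5,7,11,11,12,12,13,15,16,24,26,27]

Site scan:
  XjeX CCGA/1: at [35, 120] ⇒ [36, 121]
  OquIX ACAAC/2: at [27, 49, 74, 104, 173] ⇒ [29, 51, 76, 106, 175]
  CdoIII CTTGCCA/6: at [95, 142, 166] ⇒ [101, 148, 172]
  YnoIX CCCAGTTG/8: at [2, 18, 40, 54, 65, 81] ⇒ [10, 26, 48, 62, 73, 89]

Pooled cuts: [10, 26, 29, 36, 48, 51, 62, 73, 76, 89, 101, 106, 121, 148, 172, 175]

Fragment lengths:
  10→26: 16 bp
  26→29: 3 bp
  29→36: 7 bp
  36→48: 12 bp
  48→51: 3 bp
  51→62: 11 bp
  62→73: 11 bp
  73→76: 3 bp
  76→89: 13 bp
  89→101: 12 bp
  101→106: 5 bp
  106→121: 15 bp
  121→148: 27 bp
  148→172: 24 bp
  172→175: 3 bp
  175→10 (wrap): 191-175+10 = 26 bp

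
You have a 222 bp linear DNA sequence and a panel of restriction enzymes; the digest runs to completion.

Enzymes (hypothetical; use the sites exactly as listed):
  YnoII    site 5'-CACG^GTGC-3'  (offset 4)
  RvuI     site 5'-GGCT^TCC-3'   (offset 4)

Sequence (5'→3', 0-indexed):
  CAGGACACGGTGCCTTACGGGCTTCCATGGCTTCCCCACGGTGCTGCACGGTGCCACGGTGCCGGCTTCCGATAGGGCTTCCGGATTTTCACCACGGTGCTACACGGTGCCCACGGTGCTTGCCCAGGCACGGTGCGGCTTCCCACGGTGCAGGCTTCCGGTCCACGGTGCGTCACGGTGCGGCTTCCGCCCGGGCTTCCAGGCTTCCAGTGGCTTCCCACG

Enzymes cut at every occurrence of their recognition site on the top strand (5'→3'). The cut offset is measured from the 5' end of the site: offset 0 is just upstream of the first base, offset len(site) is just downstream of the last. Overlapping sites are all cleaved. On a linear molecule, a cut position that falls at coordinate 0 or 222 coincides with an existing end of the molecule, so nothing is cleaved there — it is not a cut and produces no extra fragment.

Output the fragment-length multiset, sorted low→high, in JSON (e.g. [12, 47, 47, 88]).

[7,7,8,8,8,8,8,9,9,9,9,9,10,10,10,10,11,12,12,14,17,17]

Per-enzyme occurrences:
  YnoII (CACGGTGC, off=4): starts [5, 36, 46, 54, 92, 102, 111, 128, 143, 163, 173] → cuts [9, 40, 50, 58, 96, 106, 115, 132, 147, 167, 177]
  RvuI (GGCTTCC, off=4): starts [19, 28, 63, 75, 136, 152, 181, 193, 201, 211] → cuts [23, 32, 67, 79, 140, 156, 185, 197, 205, 215]

Pooled cuts: [9, 23, 32, 40, 50, 58, 67, 79, 96, 106, 115, 132, 140, 147, 156, 167, 177, 185, 197, 205, 215]

Fragment lengths:
  [0,9): 9 bp
  [9,23): 14 bp
  [23,32): 9 bp
  [32,40): 8 bp
  [40,50): 10 bp
  [50,58): 8 bp
  [58,67): 9 bp
  [67,79): 12 bp
  [79,96): 17 bp
  [96,106): 10 bp
  [106,115): 9 bp
  [115,132): 17 bp
  [132,140): 8 bp
  [140,147): 7 bp
  [147,156): 9 bp
  [156,167): 11 bp
  [167,177): 10 bp
  [177,185): 8 bp
  [185,197): 12 bp
  [197,205): 8 bp
  [205,215): 10 bp
  [215,222): 7 bp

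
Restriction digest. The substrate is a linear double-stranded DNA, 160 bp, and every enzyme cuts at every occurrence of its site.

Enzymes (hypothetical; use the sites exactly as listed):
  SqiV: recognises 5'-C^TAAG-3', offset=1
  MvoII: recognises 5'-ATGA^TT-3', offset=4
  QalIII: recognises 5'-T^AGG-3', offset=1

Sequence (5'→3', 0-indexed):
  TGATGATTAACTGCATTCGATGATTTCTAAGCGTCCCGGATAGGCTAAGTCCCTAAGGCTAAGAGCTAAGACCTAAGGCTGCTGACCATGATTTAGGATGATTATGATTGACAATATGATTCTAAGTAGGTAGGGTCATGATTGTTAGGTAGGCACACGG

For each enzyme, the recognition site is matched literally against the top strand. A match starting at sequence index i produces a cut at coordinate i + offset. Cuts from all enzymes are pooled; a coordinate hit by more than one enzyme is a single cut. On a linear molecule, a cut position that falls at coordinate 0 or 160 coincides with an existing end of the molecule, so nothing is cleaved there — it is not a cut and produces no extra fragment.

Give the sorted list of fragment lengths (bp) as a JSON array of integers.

[3,3,4,4,4,4,5,5,6,6,6,7,7,7,8,10,10,12,14,17,18]

Per-enzyme occurrences:
  SqiV CTAAG/1: at [26, 44, 52, 58, 65, 72, 121] ⇒ [27, 45, 53, 59, 66, 73, 122]
  MvoII ATGATT/4: at [2, 19, 87, 97, 103, 115, 137] ⇒ [6, 23, 91, 101, 107, 119, 141]
  QalIII TAGG/1: at [40, 93, 126, 130, 145, 149] ⇒ [41, 94, 127, 131, 146, 150]

Pooled cuts: [6, 23, 27, 41, 45, 53, 59, 66, 73, 91, 94, 101, 107, 119, 122, 127, 131, 141, 146, 150]

Fragment lengths:
  [0,6): 6 bp
  [6,23): 17 bp
  [23,27): 4 bp
  [27,41): 14 bp
  [41,45): 4 bp
  [45,53): 8 bp
  [53,59): 6 bp
  [59,66): 7 bp
  [66,73): 7 bp
  [73,91): 18 bp
  [91,94): 3 bp
  [94,101): 7 bp
  [101,107): 6 bp
  [107,119): 12 bp
  [119,122): 3 bp
  [122,127): 5 bp
  [127,131): 4 bp
  [131,141): 10 bp
  [141,146): 5 bp
  [146,150): 4 bp
  [150,160): 10 bp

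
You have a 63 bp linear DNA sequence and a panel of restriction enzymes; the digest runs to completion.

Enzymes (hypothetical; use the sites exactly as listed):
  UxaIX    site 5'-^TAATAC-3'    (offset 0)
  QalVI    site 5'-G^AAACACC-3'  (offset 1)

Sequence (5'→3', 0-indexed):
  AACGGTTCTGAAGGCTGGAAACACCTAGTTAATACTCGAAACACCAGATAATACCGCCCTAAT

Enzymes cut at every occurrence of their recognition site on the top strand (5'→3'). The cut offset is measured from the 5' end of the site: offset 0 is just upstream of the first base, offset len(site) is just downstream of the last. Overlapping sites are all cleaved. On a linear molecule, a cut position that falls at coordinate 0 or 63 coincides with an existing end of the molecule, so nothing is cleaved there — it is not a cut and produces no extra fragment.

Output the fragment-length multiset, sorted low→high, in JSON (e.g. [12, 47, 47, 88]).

Scan for sites:
  UxaIX TAATAC/0: at [29, 48] ⇒ [29, 48]
  QalVI GAAACACC/1: at [17, 37] ⇒ [18, 38]

All cut coordinates (distinct, sorted): [18, 29, 38, 48]

Fragment lengths:
  [0,18): 18 bp
  [18,29): 11 bp
  [29,38): 9 bp
  [38,48): 10 bp
  [48,63): 15 bp

[9,10,11,15,18]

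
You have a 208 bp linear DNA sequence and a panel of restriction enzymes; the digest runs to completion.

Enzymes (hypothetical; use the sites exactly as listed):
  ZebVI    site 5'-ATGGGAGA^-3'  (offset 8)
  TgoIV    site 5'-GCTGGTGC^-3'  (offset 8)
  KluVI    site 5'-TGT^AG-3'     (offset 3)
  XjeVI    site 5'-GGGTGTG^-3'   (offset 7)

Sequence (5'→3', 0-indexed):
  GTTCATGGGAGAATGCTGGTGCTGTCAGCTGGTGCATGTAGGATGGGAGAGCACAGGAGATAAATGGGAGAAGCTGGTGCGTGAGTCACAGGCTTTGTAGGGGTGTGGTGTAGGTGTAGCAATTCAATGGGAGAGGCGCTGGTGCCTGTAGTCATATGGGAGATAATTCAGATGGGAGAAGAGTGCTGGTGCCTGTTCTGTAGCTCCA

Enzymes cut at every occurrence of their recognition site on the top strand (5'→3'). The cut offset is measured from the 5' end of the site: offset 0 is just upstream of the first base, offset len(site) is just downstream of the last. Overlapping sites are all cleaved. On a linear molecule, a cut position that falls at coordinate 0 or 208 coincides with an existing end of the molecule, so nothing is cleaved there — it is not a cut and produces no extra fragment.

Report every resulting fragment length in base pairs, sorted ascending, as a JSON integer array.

[4,4,4,6,7,9,9,9,10,11,11,12,13,13,14,16,17,18,21]

Site scan:
  ZebVI (ATGGGAGA, off=8): starts [4, 42, 63, 126, 155, 171] → cuts [12, 50, 71, 134, 163, 179]
  TgoIV (GCTGGTGC, off=8): starts [14, 27, 72, 137, 184] → cuts [22, 35, 80, 145, 192]
  KluVI (TGTAG, off=3): starts [36, 95, 108, 114, 146, 198] → cuts [39, 98, 111, 117, 149, 201]
  XjeVI (GGGTGTG, off=7): starts [100] → cuts [107]

Pooled cuts: [12, 22, 35, 39, 50, 71, 80, 98, 107, 111, 117, 134, 145, 149, 163, 179, 192, 201]

Fragment lengths:
  [0,12): 12 bp
  [12,22): 10 bp
  [22,35): 13 bp
  [35,39): 4 bp
  [39,50): 11 bp
  [50,71): 21 bp
  [71,80): 9 bp
  [80,98): 18 bp
  [98,107): 9 bp
  [107,111): 4 bp
  [111,117): 6 bp
  [117,134): 17 bp
  [134,145): 11 bp
  [145,149): 4 bp
  [149,163): 14 bp
  [163,179): 16 bp
  [179,192): 13 bp
  [192,201): 9 bp
  [201,208): 7 bp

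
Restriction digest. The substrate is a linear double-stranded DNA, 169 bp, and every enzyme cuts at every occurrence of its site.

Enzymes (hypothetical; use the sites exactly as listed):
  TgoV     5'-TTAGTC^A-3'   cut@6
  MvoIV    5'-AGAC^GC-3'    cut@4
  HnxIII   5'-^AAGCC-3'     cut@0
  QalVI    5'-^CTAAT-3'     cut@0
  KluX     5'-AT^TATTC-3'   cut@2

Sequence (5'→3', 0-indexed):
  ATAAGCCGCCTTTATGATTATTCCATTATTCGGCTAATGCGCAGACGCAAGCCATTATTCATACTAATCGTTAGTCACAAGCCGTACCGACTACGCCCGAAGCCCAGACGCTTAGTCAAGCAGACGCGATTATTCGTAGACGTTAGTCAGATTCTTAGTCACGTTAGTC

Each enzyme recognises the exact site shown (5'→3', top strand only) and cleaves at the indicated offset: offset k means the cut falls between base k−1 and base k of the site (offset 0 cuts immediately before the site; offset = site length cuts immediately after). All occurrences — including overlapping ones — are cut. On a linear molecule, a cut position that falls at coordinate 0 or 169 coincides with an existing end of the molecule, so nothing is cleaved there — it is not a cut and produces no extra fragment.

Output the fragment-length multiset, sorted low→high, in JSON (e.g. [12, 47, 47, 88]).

Scan for sites:
  TgoV (TTAGTCA, off=6): starts [70, 111, 142, 154] → cuts [76, 117, 148, 160]
  MvoIV (AGACGC, off=4): starts [42, 105, 121] → cuts [46, 109, 125]
  HnxIII (AAGCC, off=0): starts [2, 48, 78, 99] → cuts [2, 48, 78, 99]
  QalVI (CTAAT, off=0): starts [33, 63] → cuts [33, 63]
  KluX (ATTATTC, off=2): starts [16, 24, 53, 128] → cuts [18, 26, 55, 130]

Pooled cuts: [2, 18, 26, 33, 46, 48, 55, 63, 76, 78, 99, 109, 117, 125, 130, 148, 160]

Fragment lengths:
  [0,2): 2 bp
  [2,18): 16 bp
  [18,26): 8 bp
  [26,33): 7 bp
  [33,46): 13 bp
  [46,48): 2 bp
  [48,55): 7 bp
  [55,63): 8 bp
  [63,76): 13 bp
  [76,78): 2 bp
  [78,99): 21 bp
  [99,109): 10 bp
  [109,117): 8 bp
  [117,125): 8 bp
  [125,130): 5 bp
  [130,148): 18 bp
  [148,160): 12 bp
  [160,169): 9 bp

[2,2,2,5,7,7,8,8,8,8,9,10,12,13,13,16,18,21]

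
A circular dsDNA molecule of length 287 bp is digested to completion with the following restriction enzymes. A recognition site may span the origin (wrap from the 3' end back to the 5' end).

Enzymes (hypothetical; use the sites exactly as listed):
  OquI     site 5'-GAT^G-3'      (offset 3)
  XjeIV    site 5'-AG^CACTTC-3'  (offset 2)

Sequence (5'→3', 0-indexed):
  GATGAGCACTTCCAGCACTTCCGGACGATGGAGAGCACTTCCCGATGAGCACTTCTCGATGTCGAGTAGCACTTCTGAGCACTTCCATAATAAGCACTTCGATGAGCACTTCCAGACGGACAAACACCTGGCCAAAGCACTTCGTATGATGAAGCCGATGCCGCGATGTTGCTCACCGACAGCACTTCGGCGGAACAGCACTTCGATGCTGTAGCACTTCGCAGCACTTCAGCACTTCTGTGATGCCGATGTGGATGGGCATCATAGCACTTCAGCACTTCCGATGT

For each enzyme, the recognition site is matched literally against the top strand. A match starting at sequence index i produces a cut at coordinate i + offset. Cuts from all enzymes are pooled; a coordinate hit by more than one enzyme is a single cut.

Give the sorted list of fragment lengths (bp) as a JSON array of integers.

Per-enzyme occurrences:
  OquI (GATG, off=3): starts [0, 26, 43, 57, 100, 147, 156, 164, 204, 241, 247, 253, 282] → cuts [3, 29, 46, 60, 103, 150, 159, 167, 207, 244, 250, 256, 285]
  XjeIV (AGCACTTC, off=2): starts [4, 13, 33, 47, 67, 77, 92, 104, 135, 180, 196, 212, 222, 230, 265, 273] → cuts [6, 15, 35, 49, 69, 79, 94, 106, 137, 182, 198, 214, 224, 232, 267, 275]

All cut coordinates (distinct, sorted): [3, 6, 15, 29, 35, 46, 49, 60, 69, 79, 94, 103, 106, 137, 150, 159, 167, 182, 198, 207, 214, 224, 232, 244, 250, 256, 267, 275, 285]

Fragment lengths:
  3→6: 3 bp
  6→15: 9 bp
  15→29: 14 bp
  29→35: 6 bp
  35→46: 11 bp
  46→49: 3 bp
  49→60: 11 bp
  60→69: 9 bp
  69→79: 10 bp
  79→94: 15 bp
  94→103: 9 bp
  103→106: 3 bp
  106→137: 31 bp
  137→150: 13 bp
  150→159: 9 bp
  159→167: 8 bp
  167→182: 15 bp
  182→198: 16 bp
  198→207: 9 bp
  207→214: 7 bp
  214→224: 10 bp
  224→232: 8 bp
  232→244: 12 bp
  244→250: 6 bp
  250→256: 6 bp
  256→267: 11 bp
  267→275: 8 bp
  275→285: 10 bp
  285→3 (wrap): 287-285+3 = 5 bp

[3,3,3,5,6,6,6,7,8,8,8,9,9,9,9,9,10,10,10,11,11,11,12,13,14,15,15,16,31]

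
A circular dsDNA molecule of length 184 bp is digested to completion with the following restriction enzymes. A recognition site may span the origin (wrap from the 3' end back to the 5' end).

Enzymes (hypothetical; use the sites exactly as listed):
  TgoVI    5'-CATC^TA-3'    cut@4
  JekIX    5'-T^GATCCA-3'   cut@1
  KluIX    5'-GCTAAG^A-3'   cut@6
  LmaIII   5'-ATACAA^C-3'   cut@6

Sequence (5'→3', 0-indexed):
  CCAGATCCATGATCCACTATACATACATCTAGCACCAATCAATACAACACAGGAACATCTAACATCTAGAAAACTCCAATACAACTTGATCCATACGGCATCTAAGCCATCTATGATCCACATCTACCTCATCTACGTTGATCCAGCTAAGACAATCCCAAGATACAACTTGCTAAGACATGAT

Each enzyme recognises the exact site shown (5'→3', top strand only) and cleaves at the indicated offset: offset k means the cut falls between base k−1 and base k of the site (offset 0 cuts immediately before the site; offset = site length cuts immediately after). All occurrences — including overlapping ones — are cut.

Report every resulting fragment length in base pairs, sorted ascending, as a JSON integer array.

[3,3,4,6,7,9,9,9,10,12,12,13,15,17,18,18,19]

Scan for sites:
  TgoVI CATCTA/4: at [25, 55, 62, 98, 107, 120, 129] ⇒ [29, 59, 66, 102, 111, 124, 133]
  JekIX TGATCCA/1: at [9, 86, 113, 138, 180] ⇒ [10, 87, 114, 139, 181]
  KluIX GCTAAGA/6: at [145, 171] ⇒ [151, 177]
  LmaIII ATACAAC/6: at [41, 78, 162] ⇒ [47, 84, 168]

All cut coordinates (distinct, sorted): [10, 29, 47, 59, 66, 84, 87, 102, 111, 114, 124, 133, 139, 151, 168, 177, 181]

Fragment lengths:
  10→29: 19 bp
  29→47: 18 bp
  47→59: 12 bp
  59→66: 7 bp
  66→84: 18 bp
  84→87: 3 bp
  87→102: 15 bp
  102→111: 9 bp
  111→114: 3 bp
  114→124: 10 bp
  124→133: 9 bp
  133→139: 6 bp
  139→151: 12 bp
  151→168: 17 bp
  168→177: 9 bp
  177→181: 4 bp
  181→10 (wrap): 184-181+10 = 13 bp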